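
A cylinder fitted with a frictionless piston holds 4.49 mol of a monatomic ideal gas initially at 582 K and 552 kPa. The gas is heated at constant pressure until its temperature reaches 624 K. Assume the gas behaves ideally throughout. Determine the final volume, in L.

V₁ = nRT₁/P₁ = 4.49×8.314×582/552 = 39.4 L.
Isobaric: P stays 552 kPa; V/T = const ⇒ T₂ = 624 K, V₂ = 42.2 L.

42.2 L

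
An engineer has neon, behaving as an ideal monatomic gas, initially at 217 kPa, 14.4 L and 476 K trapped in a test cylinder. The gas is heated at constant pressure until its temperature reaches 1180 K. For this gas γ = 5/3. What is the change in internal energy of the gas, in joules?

n = P₁V₁/(RT₁) = 217×14.4/(8.314×476) = 0.790 mol.
Isobaric: P stays 217 kPa; V/T = const ⇒ T₂ = 1180 K, V₂ = 35.7 L.
For an ideal gas ΔU = nCvΔT with Cv = (3/2)R = 12.5 J/(mol·K).
ΔU = 0.790×12.5×(1180−476) = 6930 J.

6930 J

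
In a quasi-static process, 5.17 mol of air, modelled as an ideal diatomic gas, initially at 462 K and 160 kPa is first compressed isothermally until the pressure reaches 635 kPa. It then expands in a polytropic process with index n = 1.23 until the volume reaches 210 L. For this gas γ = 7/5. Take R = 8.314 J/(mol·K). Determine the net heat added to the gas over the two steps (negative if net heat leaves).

-14400 J

V₁ = nRT₁/P₁ = 5.17×8.314×462/160 = 124 L.
Step 1 — Isothermal: T stays 462 K; PV = const ⇒ V₂ = 31.3 L, P₂ = 635 kPa.
ΔU = 0 (ideal gas, T constant).
W = nRT ln(V₂/V₁) = 5.17×8.314×462×ln(0.252) = -27400 J.
Q = ΔU + W = -27400 J.
State after step 1: P = 635 kPa, V = 31.3 L, T = 462 K.
Step 2 — Polytropic n=1.23: T₂ = T₁(V₁/V₂)^(n−1) = 462×(0.149)^0.23 = 298 K; P₂ = P₁(V₁/V₂)^n = 61.0 kPa.
W = (P₁V₁−P₂V₂)/(n−1) = (635×31.3−61.0×210)/0.23 = 30600 J.
ΔU = nCvΔT = 5.17×20.8×(298−462) = -17600 J.
Q = ΔU + W = 13000 J.
Net over both steps: W = 3250 J, Q = -14400 J, ΔU = -17600 J.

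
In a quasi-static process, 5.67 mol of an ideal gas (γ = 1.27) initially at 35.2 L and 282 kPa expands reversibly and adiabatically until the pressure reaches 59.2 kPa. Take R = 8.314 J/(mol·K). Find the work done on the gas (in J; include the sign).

T₁ = P₁V₁/(nR) = 282×35.2/(5.67×8.314) = 211 K.
Adiabatic: T₂/T₁ = (P₂/P₁)^((γ−1)/γ) ⇒ T₂ = 211×(0.210)^0.213 = 151 K; V₂ = 120 L.
ΔU = nCvΔT = 5.67×30.8×(151−211) = -10400 J.
Q = 0 for an adiabatic process, so W = −ΔU = 10400 J.
Work done on the gas = −W_by = -10400 J.

-10400 J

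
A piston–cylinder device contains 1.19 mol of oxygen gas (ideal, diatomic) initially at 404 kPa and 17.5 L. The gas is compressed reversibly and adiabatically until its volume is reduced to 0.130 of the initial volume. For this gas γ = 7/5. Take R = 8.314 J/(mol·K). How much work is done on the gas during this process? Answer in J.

T₁ = P₁V₁/(nR) = 404×17.5/(1.19×8.314) = 715 K.
Adiabatic: TV^(γ−1) = const ⇒ T₂ = 715×(7.69)^0.400 = 1620 K; PV^γ = const ⇒ P₂ = 7030 kPa.
ΔU = nCvΔT = 1.19×20.8×(1620−715) = 22300 J.
Q = 0 for an adiabatic process, so W = −ΔU = -22300 J.
Work done on the gas = −W_by = 22300 J.

22300 J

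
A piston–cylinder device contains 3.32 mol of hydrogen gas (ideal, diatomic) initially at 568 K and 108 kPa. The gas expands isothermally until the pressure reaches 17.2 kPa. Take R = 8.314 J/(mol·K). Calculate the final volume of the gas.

912 L

V₁ = nRT₁/P₁ = 3.32×8.314×568/108 = 145 L.
Isothermal: T stays 568 K; PV = const ⇒ V₂ = 912 L, P₂ = 17.2 kPa.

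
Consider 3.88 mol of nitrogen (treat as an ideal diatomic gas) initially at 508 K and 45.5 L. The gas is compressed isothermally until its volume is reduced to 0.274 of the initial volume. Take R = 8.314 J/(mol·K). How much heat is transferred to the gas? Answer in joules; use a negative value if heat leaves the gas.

P₁ = nRT₁/V₁ = 3.88×8.314×508/45.5 = 360 kPa.
Isothermal: T stays 508 K; PV = const ⇒ V₂ = 12.5 L, P₂ = 1310 kPa.
ΔU = 0 (ideal gas, T constant).
W = nRT ln(V₂/V₁) = 3.88×8.314×508×ln(0.274) = -21200 J.
Q = ΔU + W = -21200 J.

-21200 J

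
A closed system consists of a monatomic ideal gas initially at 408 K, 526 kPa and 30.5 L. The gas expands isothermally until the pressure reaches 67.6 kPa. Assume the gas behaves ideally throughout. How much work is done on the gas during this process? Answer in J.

-32900 J

n = P₁V₁/(RT₁) = 526×30.5/(8.314×408) = 4.73 mol.
Isothermal: T stays 408 K; PV = const ⇒ V₂ = 237 L, P₂ = 67.6 kPa.
W = nRT ln(V₂/V₁) = 4.73×8.314×408×ln(7.78) = 32900 J.
Work done on the gas = −W_by = -32900 J.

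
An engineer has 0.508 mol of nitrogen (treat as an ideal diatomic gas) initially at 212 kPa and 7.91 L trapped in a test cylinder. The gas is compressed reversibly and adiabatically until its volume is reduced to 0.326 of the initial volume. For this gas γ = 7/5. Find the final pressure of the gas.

T₁ = P₁V₁/(nR) = 212×7.91/(0.508×8.314) = 397 K.
Adiabatic: TV^(γ−1) = const ⇒ T₂ = 397×(3.07)^0.400 = 622 K; PV^γ = const ⇒ P₂ = 1020 kPa.

1020 kPa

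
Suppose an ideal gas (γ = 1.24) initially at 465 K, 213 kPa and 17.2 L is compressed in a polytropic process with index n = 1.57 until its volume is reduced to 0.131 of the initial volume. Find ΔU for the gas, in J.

33400 J

n = P₁V₁/(RT₁) = 213×17.2/(8.314×465) = 0.948 mol.
Polytropic n=1.57: T₂ = T₁(V₁/V₂)^(n−1) = 465×(7.63)^0.57 = 1480 K; P₂ = P₁(V₁/V₂)^n = 5180 kPa.
For an ideal gas ΔU = nCvΔT with Cv = R/(γ−1) = 34.6 J/(mol·K).
ΔU = 0.948×34.6×(1480−465) = 33400 J.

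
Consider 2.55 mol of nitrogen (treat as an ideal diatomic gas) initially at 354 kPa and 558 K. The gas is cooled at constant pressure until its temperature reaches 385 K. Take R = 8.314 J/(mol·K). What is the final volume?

23.1 L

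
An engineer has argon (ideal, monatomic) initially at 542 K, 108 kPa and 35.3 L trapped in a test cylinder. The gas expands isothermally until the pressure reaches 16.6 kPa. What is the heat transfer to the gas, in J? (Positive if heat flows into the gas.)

7140 J

n = P₁V₁/(RT₁) = 108×35.3/(8.314×542) = 0.846 mol.
Isothermal: T stays 542 K; PV = const ⇒ V₂ = 230 L, P₂ = 16.6 kPa.
ΔU = 0 (ideal gas, T constant).
W = nRT ln(V₂/V₁) = 0.846×8.314×542×ln(6.51) = 7140 J.
Q = ΔU + W = 7140 J.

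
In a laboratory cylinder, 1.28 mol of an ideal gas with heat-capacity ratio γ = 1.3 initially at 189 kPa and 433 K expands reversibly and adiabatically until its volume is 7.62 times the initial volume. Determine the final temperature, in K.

V₁ = nRT₁/P₁ = 1.28×8.314×433/189 = 24.4 L.
Adiabatic: TV^(γ−1) = const ⇒ T₂ = 433×(0.131)^0.300 = 235 K; PV^γ = const ⇒ P₂ = 13.5 kPa.

235 K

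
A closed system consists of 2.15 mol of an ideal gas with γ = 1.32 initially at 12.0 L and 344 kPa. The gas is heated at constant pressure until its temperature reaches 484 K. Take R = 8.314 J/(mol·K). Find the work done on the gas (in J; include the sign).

-4520 J

T₁ = P₁V₁/(nR) = 344×12.0/(2.15×8.314) = 231 K.
Isobaric: P stays 344 kPa; V/T = const ⇒ T₂ = 484 K, V₂ = 25.1 L.
W = PΔV = 344×(25.1−12.0) kPa·L = 4520 J.
Work done on the gas = −W_by = -4520 J.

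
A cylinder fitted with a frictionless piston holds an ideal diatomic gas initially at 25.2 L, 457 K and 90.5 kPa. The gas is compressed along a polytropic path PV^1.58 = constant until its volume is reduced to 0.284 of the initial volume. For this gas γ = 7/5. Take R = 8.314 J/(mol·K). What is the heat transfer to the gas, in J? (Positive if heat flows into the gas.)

1900 J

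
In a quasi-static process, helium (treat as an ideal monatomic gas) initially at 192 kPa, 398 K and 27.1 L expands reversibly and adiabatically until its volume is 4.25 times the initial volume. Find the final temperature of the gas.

152 K

Adiabatic: TV^(γ−1) = const ⇒ T₂ = 398×(0.235)^0.667 = 152 K; PV^γ = const ⇒ P₂ = 17.2 kPa.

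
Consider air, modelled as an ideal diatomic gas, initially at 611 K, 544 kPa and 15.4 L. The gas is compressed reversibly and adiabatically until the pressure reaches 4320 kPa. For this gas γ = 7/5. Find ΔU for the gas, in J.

16900 J

n = P₁V₁/(RT₁) = 544×15.4/(8.314×611) = 1.65 mol.
Adiabatic: T₂/T₁ = (P₂/P₁)^((γ−1)/γ) ⇒ T₂ = 611×(7.94)^0.286 = 1100 K; V₂ = 3.51 L.
For an ideal gas ΔU = nCvΔT with Cv = (5/2)R = 20.8 J/(mol·K).
ΔU = 1.65×20.8×(1100−611) = 16900 J.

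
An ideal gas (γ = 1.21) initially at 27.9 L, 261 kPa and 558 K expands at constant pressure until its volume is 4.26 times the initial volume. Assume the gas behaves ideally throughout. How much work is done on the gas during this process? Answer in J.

-23700 J

n = P₁V₁/(RT₁) = 261×27.9/(8.314×558) = 1.57 mol.
Isobaric: P stays 261 kPa; V/T = const ⇒ T₂ = 2380 K, V₂ = 119 L.
W = PΔV = 261×(119−27.9) kPa·L = 23700 J.
Work done on the gas = −W_by = -23700 J.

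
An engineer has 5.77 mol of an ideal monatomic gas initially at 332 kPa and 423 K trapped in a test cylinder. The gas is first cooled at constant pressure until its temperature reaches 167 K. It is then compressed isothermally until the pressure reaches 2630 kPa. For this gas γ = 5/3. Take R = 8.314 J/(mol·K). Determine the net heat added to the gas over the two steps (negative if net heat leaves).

V₁ = nRT₁/P₁ = 5.77×8.314×423/332 = 61.1 L.
Step 1 — Isobaric: P stays 332 kPa; V/T = const ⇒ T₂ = 167 K, V₂ = 24.1 L.
W = PΔV = 332×(24.1−61.1) kPa·L = -12300 J.
ΔU = nCvΔT = 5.77×12.5×(167−423) = -18400 J.
Q = ΔU + W = nCpΔT = -30700 J.
State after step 1: P = 332 kPa, V = 24.1 L, T = 167 K.
Step 2 — Isothermal: T stays 167 K; PV = const ⇒ V₂ = 3.05 L, P₂ = 2630 kPa.
ΔU = 0 (ideal gas, T constant).
W = nRT ln(V₂/V₁) = 5.77×8.314×167×ln(0.126) = -16600 J.
Q = ΔU + W = -16600 J.
Net over both steps: W = -28900 J, Q = -47300 J, ΔU = -18400 J.

-47300 J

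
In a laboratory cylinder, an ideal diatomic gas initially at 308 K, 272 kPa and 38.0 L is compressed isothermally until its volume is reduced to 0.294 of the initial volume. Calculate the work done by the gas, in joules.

-12700 J

n = P₁V₁/(RT₁) = 272×38.0/(8.314×308) = 4.04 mol.
Isothermal: T stays 308 K; PV = const ⇒ V₂ = 11.2 L, P₂ = 925 kPa.
W = nRT ln(V₂/V₁) = 4.04×8.314×308×ln(0.294) = -12700 J.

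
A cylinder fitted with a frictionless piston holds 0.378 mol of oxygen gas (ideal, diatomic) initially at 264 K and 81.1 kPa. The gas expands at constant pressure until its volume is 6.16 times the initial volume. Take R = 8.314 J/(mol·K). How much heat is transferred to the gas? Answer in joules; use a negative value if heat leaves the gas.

V₁ = nRT₁/P₁ = 0.378×8.314×264/81.1 = 10.2 L.
Isobaric: P stays 81.1 kPa; V/T = const ⇒ T₂ = 1630 K, V₂ = 63.0 L.
W = PΔV = 81.1×(63.0−10.2) kPa·L = 4280 J.
ΔU = nCvΔT = 0.378×20.8×(1630−264) = 10700 J.
Q = ΔU + W = nCpΔT = 15000 J.

15000 J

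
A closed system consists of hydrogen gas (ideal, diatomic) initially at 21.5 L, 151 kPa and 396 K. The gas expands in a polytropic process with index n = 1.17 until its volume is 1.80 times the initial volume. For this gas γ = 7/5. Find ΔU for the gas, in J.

-772 J

n = P₁V₁/(RT₁) = 151×21.5/(8.314×396) = 0.986 mol.
Polytropic n=1.17: T₂ = T₁(V₁/V₂)^(n−1) = 396×(0.556)^0.17 = 358 K; P₂ = P₁(V₁/V₂)^n = 75.9 kPa.
For an ideal gas ΔU = nCvΔT with Cv = (5/2)R = 20.8 J/(mol·K).
ΔU = 0.986×20.8×(358−396) = -772 J.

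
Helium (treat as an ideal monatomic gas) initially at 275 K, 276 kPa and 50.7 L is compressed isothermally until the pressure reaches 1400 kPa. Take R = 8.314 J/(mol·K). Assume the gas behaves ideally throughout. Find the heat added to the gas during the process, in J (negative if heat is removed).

n = P₁V₁/(RT₁) = 276×50.7/(8.314×275) = 6.12 mol.
Isothermal: T stays 275 K; PV = const ⇒ V₂ = 10.0 L, P₂ = 1400 kPa.
ΔU = 0 (ideal gas, T constant).
W = nRT ln(V₂/V₁) = 6.12×8.314×275×ln(0.197) = -22700 J.
Q = ΔU + W = -22700 J.

-22700 J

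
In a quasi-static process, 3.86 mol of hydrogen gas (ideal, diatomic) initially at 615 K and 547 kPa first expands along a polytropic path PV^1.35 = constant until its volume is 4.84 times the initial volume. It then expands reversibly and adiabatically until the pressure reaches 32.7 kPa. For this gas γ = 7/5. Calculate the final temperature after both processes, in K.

291 K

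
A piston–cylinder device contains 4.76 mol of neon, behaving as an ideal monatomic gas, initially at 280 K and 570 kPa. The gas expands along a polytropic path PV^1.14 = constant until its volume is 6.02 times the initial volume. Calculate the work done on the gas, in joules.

V₁ = nRT₁/P₁ = 4.76×8.314×280/570 = 19.4 L.
Polytropic n=1.14: T₂ = T₁(V₁/V₂)^(n−1) = 280×(0.166)^0.14 = 218 K; P₂ = P₁(V₁/V₂)^n = 73.6 kPa.
W = (P₁V₁−P₂V₂)/(n−1) = (570×19.4−73.6×117)/0.14 = 17600 J.
Work done on the gas = −W_by = -17600 J.

-17600 J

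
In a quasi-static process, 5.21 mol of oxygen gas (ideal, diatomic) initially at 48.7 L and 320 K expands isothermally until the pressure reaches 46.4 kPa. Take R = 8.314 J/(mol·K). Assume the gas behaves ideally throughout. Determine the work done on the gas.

-25100 J

P₁ = nRT₁/V₁ = 5.21×8.314×320/48.7 = 285 kPa.
Isothermal: T stays 320 K; PV = const ⇒ V₂ = 299 L, P₂ = 46.4 kPa.
W = nRT ln(V₂/V₁) = 5.21×8.314×320×ln(6.13) = 25100 J.
Work done on the gas = −W_by = -25100 J.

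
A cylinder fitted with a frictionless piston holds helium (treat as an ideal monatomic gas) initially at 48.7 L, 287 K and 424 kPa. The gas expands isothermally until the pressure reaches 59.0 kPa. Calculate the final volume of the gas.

350 L

Isothermal: T stays 287 K; PV = const ⇒ V₂ = 350 L, P₂ = 59.0 kPa.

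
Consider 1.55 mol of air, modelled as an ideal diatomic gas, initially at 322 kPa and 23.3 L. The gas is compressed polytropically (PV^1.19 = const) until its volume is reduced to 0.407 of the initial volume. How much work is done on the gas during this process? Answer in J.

7350 J

T₁ = P₁V₁/(nR) = 322×23.3/(1.55×8.314) = 582 K.
Polytropic n=1.19: T₂ = T₁(V₁/V₂)^(n−1) = 582×(2.46)^0.19 = 691 K; P₂ = P₁(V₁/V₂)^n = 939 kPa.
W = (P₁V₁−P₂V₂)/(n−1) = (322×23.3−939×9.48)/0.19 = -7350 J.
Work done on the gas = −W_by = 7350 J.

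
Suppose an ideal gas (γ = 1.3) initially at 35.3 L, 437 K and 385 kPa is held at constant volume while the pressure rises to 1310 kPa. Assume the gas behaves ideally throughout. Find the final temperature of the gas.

1490 K

Isochoric: V stays 35.3 L; P/T = const ⇒ T₂ = 1490 K, P₂ = 1310 kPa.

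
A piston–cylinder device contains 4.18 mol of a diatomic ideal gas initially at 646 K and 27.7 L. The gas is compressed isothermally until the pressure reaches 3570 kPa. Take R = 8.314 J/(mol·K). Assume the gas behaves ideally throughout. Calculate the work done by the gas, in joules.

-33300 J

P₁ = nRT₁/V₁ = 4.18×8.314×646/27.7 = 810 kPa.
Isothermal: T stays 646 K; PV = const ⇒ V₂ = 6.29 L, P₂ = 3570 kPa.
W = nRT ln(V₂/V₁) = 4.18×8.314×646×ln(0.227) = -33300 J.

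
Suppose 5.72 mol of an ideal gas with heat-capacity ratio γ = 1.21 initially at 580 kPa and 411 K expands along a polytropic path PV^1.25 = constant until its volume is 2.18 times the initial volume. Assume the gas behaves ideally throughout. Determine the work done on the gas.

V₁ = nRT₁/P₁ = 5.72×8.314×411/580 = 33.7 L.
Polytropic n=1.25: T₂ = T₁(V₁/V₂)^(n−1) = 411×(0.459)^0.25 = 338 K; P₂ = P₁(V₁/V₂)^n = 219 kPa.
W = (P₁V₁−P₂V₂)/(n−1) = (580×33.7−219×73.5)/0.25 = 13800 J.
Work done on the gas = −W_by = -13800 J.

-13800 J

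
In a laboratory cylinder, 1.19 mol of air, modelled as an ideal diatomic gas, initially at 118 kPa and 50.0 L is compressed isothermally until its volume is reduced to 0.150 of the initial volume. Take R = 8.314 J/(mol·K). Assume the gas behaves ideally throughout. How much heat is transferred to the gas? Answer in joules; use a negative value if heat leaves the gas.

-11200 J

T₁ = P₁V₁/(nR) = 118×50.0/(1.19×8.314) = 596 K.
Isothermal: T stays 596 K; PV = const ⇒ V₂ = 7.50 L, P₂ = 787 kPa.
ΔU = 0 (ideal gas, T constant).
W = nRT ln(V₂/V₁) = 1.19×8.314×596×ln(0.150) = -11200 J.
Q = ΔU + W = -11200 J.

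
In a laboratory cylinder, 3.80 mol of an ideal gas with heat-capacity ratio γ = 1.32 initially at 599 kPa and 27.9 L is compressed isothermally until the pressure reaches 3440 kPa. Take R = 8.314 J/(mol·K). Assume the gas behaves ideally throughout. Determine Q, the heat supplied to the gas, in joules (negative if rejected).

T₁ = P₁V₁/(nR) = 599×27.9/(3.80×8.314) = 529 K.
Isothermal: T stays 529 K; PV = const ⇒ V₂ = 4.86 L, P₂ = 3440 kPa.
ΔU = 0 (ideal gas, T constant).
W = nRT ln(V₂/V₁) = 3.80×8.314×529×ln(0.174) = -29200 J.
Q = ΔU + W = -29200 J.

-29200 J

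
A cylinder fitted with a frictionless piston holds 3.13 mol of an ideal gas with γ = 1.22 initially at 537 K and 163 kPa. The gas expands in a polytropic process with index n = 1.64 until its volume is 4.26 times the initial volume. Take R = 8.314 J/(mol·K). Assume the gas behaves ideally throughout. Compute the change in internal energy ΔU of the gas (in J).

-38400 J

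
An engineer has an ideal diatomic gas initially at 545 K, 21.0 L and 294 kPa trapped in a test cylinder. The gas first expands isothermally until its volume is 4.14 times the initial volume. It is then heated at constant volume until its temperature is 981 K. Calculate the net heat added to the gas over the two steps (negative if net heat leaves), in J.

n = P₁V₁/(RT₁) = 294×21.0/(8.314×545) = 1.36 mol.
Step 1 — Isothermal: T stays 545 K; PV = const ⇒ V₂ = 86.9 L, P₂ = 71.0 kPa.
ΔU = 0 (ideal gas, T constant).
W = nRT ln(V₂/V₁) = 1.36×8.314×545×ln(4.14) = 8770 J.
Q = ΔU + W = 8770 J.
State after step 1: P = 71.0 kPa, V = 86.9 L, T = 545 K.
Step 2 — Isochoric: V stays 86.9 L; P/T = const ⇒ T₂ = 981 K, P₂ = 128 kPa.
W = 0 (no volume change).
ΔU = nCvΔT = 1.36×20.8×(981−545) = 12300 J.
Q = ΔU = 12300 J.
Net over both steps: W = 8770 J, Q = 21100 J, ΔU = 12300 J.

21100 J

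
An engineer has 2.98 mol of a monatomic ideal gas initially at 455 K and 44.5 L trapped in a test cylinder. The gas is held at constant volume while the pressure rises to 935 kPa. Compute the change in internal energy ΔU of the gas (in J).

45500 J

P₁ = nRT₁/V₁ = 2.98×8.314×455/44.5 = 253 kPa.
Isochoric: V stays 44.5 L; P/T = const ⇒ T₂ = 1680 K, P₂ = 935 kPa.
For an ideal gas ΔU = nCvΔT with Cv = (3/2)R = 12.5 J/(mol·K).
ΔU = 2.98×12.5×(1680−455) = 45500 J.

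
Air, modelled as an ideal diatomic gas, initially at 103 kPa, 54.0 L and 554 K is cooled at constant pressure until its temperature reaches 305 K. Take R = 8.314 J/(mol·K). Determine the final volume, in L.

29.7 L

Isobaric: P stays 103 kPa; V/T = const ⇒ T₂ = 305 K, V₂ = 29.7 L.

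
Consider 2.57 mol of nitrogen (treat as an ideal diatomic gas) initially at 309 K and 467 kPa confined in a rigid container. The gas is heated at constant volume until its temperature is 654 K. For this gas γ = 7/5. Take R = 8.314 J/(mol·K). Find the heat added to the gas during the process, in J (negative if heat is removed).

V₁ = nRT₁/P₁ = 2.57×8.314×309/467 = 14.1 L.
Isochoric: V stays 14.1 L; P/T = const ⇒ T₂ = 654 K, P₂ = 988 kPa.
W = 0 (no volume change).
ΔU = nCvΔT = 2.57×20.8×(654−309) = 18400 J.
Q = ΔU = 18400 J.

18400 J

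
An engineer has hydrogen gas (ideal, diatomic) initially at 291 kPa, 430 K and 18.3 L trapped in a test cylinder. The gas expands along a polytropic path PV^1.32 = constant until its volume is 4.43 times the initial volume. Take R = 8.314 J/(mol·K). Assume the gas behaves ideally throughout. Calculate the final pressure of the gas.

40.8 kPa

Polytropic n=1.32: T₂ = T₁(V₁/V₂)^(n−1) = 430×(0.226)^0.32 = 267 K; P₂ = P₁(V₁/V₂)^n = 40.8 kPa.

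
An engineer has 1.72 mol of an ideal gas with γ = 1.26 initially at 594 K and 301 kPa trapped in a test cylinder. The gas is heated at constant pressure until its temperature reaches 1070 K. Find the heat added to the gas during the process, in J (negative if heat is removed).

V₁ = nRT₁/P₁ = 1.72×8.314×594/301 = 28.2 L.
Isobaric: P stays 301 kPa; V/T = const ⇒ T₂ = 1070 K, V₂ = 50.8 L.
W = PΔV = 301×(50.8−28.2) kPa·L = 6810 J.
ΔU = nCvΔT = 1.72×32.0×(1070−594) = 26200 J.
Q = ΔU + W = nCpΔT = 33000 J.

33000 J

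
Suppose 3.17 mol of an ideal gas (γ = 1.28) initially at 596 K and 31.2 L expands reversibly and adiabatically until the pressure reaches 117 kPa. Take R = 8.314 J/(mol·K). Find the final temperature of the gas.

433 K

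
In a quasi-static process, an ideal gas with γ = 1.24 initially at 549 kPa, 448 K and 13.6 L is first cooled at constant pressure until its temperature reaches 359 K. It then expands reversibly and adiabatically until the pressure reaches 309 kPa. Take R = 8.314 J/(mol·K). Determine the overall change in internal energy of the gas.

-8800 J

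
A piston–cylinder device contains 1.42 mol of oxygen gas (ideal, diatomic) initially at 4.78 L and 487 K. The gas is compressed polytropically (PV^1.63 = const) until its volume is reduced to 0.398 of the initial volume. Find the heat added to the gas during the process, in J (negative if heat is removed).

P₁ = nRT₁/V₁ = 1.42×8.314×487/4.78 = 1200 kPa.
Polytropic n=1.63: T₂ = T₁(V₁/V₂)^(n−1) = 487×(2.51)^0.63 = 870 K; P₂ = P₁(V₁/V₂)^n = 5400 kPa.
W = (P₁V₁−P₂V₂)/(n−1) = (1200×4.78−5400×1.90)/0.63 = -7180 J.
ΔU = nCvΔT = 1.42×20.8×(870−487) = 11300 J.
Q = ΔU + W = 4130 J.

4130 J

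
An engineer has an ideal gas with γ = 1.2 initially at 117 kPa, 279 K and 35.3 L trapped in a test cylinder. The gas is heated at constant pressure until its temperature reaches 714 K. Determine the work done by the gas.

6440 J

n = P₁V₁/(RT₁) = 117×35.3/(8.314×279) = 1.78 mol.
Isobaric: P stays 117 kPa; V/T = const ⇒ T₂ = 714 K, V₂ = 90.3 L.
W = PΔV = 117×(90.3−35.3) kPa·L = 6440 J.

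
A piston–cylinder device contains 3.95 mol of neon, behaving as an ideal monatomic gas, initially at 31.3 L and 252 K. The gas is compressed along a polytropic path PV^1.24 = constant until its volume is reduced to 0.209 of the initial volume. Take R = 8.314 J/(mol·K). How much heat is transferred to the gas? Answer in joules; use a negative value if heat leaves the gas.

-10100 J

P₁ = nRT₁/V₁ = 3.95×8.314×252/31.3 = 264 kPa.
Polytropic n=1.24: T₂ = T₁(V₁/V₂)^(n−1) = 252×(4.78)^0.24 = 367 K; P₂ = P₁(V₁/V₂)^n = 1840 kPa.
W = (P₁V₁−P₂V₂)/(n−1) = (264×31.3−1840×6.54)/0.24 = -15700 J.
ΔU = nCvΔT = 3.95×12.5×(367−252) = 5660 J.
Q = ΔU + W = -10100 J.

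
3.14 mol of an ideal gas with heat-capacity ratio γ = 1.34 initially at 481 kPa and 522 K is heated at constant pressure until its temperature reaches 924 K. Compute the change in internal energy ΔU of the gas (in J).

30900 J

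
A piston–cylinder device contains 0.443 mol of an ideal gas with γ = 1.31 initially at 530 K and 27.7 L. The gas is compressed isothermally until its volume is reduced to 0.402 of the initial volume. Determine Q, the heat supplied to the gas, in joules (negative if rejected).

P₁ = nRT₁/V₁ = 0.443×8.314×530/27.7 = 70.5 kPa.
Isothermal: T stays 530 K; PV = const ⇒ V₂ = 11.1 L, P₂ = 175 kPa.
ΔU = 0 (ideal gas, T constant).
W = nRT ln(V₂/V₁) = 0.443×8.314×530×ln(0.402) = -1780 J.
Q = ΔU + W = -1780 J.

-1780 J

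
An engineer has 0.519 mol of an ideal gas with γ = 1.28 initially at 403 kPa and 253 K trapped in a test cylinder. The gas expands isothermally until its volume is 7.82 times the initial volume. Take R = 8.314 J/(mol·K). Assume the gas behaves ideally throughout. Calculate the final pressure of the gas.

51.5 kPa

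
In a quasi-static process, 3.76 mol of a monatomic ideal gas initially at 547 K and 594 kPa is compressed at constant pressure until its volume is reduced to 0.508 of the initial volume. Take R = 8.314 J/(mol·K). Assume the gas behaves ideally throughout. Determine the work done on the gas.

8410 J

V₁ = nRT₁/P₁ = 3.76×8.314×547/594 = 28.8 L.
Isobaric: P stays 594 kPa; V/T = const ⇒ T₂ = 278 K, V₂ = 14.6 L.
W = PΔV = 594×(14.6−28.8) kPa·L = -8410 J.
Work done on the gas = −W_by = 8410 J.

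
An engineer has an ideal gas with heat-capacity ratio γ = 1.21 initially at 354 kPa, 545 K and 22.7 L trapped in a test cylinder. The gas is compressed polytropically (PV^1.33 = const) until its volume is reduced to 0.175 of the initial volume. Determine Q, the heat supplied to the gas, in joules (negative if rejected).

10800 J

n = P₁V₁/(RT₁) = 354×22.7/(8.314×545) = 1.77 mol.
Polytropic n=1.33: T₂ = T₁(V₁/V₂)^(n−1) = 545×(5.71)^0.33 = 969 K; P₂ = P₁(V₁/V₂)^n = 3600 kPa.
W = (P₁V₁−P₂V₂)/(n−1) = (354×22.7−3600×3.97)/0.33 = -18900 J.
ΔU = nCvΔT = 1.77×39.6×(969−545) = 29700 J.
Q = ΔU + W = 10800 J.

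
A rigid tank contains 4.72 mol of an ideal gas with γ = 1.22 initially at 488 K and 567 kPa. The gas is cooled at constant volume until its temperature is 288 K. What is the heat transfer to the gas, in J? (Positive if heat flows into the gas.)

V₁ = nRT₁/P₁ = 4.72×8.314×488/567 = 33.8 L.
Isochoric: V stays 33.8 L; P/T = const ⇒ T₂ = 288 K, P₂ = 335 kPa.
W = 0 (no volume change).
ΔU = nCvΔT = 4.72×37.8×(288−488) = -35700 J.
Q = ΔU = -35700 J.

-35700 J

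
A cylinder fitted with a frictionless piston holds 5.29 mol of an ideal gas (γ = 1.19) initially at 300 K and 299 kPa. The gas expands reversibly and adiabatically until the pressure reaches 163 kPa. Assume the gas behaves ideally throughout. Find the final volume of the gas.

73.5 L

V₁ = nRT₁/P₁ = 5.29×8.314×300/299 = 44.1 L.
Adiabatic: T₂/T₁ = (P₂/P₁)^((γ−1)/γ) ⇒ T₂ = 300×(0.545)^0.160 = 272 K; V₂ = 73.5 L.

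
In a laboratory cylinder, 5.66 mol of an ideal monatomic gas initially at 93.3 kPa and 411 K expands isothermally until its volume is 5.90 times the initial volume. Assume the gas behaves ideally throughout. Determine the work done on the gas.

V₁ = nRT₁/P₁ = 5.66×8.314×411/93.3 = 207 L.
Isothermal: T stays 411 K; PV = const ⇒ V₂ = 1220 L, P₂ = 15.8 kPa.
W = nRT ln(V₂/V₁) = 5.66×8.314×411×ln(5.90) = 34300 J.
Work done on the gas = −W_by = -34300 J.

-34300 J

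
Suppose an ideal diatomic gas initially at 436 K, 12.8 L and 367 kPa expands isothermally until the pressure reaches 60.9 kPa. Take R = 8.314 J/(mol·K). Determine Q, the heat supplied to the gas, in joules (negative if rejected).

n = P₁V₁/(RT₁) = 367×12.8/(8.314×436) = 1.30 mol.
Isothermal: T stays 436 K; PV = const ⇒ V₂ = 77.1 L, P₂ = 60.9 kPa.
ΔU = 0 (ideal gas, T constant).
W = nRT ln(V₂/V₁) = 1.30×8.314×436×ln(6.03) = 8440 J.
Q = ΔU + W = 8440 J.

8440 J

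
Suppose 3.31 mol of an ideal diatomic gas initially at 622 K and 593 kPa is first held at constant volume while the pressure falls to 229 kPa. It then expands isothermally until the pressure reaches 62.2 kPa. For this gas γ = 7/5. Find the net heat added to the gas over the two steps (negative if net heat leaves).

V₁ = nRT₁/P₁ = 3.31×8.314×622/593 = 28.9 L.
Step 1 — Isochoric: V stays 28.9 L; P/T = const ⇒ T₂ = 240 K, P₂ = 229 kPa.
W = 0 (no volume change).
ΔU = nCvΔT = 3.31×20.8×(240−622) = -26300 J.
Q = ΔU = -26300 J.
State after step 1: P = 229 kPa, V = 28.9 L, T = 240 K.
Step 2 — Isothermal: T stays 240 K; PV = const ⇒ V₂ = 106 L, P₂ = 62.2 kPa.
ΔU = 0 (ideal gas, T constant).
W = nRT ln(V₂/V₁) = 3.31×8.314×240×ln(3.68) = 8620 J.
Q = ΔU + W = 8620 J.
Net over both steps: W = 8620 J, Q = -17700 J, ΔU = -26300 J.

-17700 J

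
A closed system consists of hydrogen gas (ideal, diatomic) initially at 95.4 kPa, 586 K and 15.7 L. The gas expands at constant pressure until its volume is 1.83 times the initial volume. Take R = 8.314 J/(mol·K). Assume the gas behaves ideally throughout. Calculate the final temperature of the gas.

Isobaric: P stays 95.4 kPa; V/T = const ⇒ T₂ = 1070 K, V₂ = 28.7 L.

1070 K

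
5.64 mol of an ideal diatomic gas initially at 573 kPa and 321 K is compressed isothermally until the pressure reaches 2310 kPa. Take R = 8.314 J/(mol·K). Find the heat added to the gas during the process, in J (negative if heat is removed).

V₁ = nRT₁/P₁ = 5.64×8.314×321/573 = 26.3 L.
Isothermal: T stays 321 K; PV = const ⇒ V₂ = 6.52 L, P₂ = 2310 kPa.
ΔU = 0 (ideal gas, T constant).
W = nRT ln(V₂/V₁) = 5.64×8.314×321×ln(0.248) = -21000 J.
Q = ΔU + W = -21000 J.

-21000 J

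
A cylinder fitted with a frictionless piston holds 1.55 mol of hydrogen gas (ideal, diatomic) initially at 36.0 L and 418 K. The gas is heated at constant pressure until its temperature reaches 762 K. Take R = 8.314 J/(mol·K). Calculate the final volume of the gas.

65.6 L

P₁ = nRT₁/V₁ = 1.55×8.314×418/36.0 = 150 kPa.
Isobaric: P stays 150 kPa; V/T = const ⇒ T₂ = 762 K, V₂ = 65.6 L.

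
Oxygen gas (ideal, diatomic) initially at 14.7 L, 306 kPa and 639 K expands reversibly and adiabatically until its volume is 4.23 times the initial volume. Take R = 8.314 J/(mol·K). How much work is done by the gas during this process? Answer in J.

n = P₁V₁/(RT₁) = 306×14.7/(8.314×639) = 0.847 mol.
Adiabatic: TV^(γ−1) = const ⇒ T₂ = 639×(0.236)^0.400 = 359 K; PV^γ = const ⇒ P₂ = 40.6 kPa.
ΔU = nCvΔT = 0.847×20.8×(359−639) = -4930 J.
Q = 0 for an adiabatic process, so W = −ΔU = 4930 J.

4930 J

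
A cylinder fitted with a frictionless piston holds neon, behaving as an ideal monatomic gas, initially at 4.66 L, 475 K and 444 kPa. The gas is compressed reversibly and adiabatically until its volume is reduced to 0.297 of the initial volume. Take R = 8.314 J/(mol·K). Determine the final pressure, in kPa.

3360 kPa

Adiabatic: TV^(γ−1) = const ⇒ T₂ = 475×(3.37)^0.667 = 1070 K; PV^γ = const ⇒ P₂ = 3360 kPa.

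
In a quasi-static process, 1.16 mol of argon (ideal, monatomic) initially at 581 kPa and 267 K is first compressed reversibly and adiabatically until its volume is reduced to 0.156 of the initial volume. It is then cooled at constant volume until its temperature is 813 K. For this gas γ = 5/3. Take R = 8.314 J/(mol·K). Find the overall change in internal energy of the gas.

7900 J

V₁ = nRT₁/P₁ = 1.16×8.314×267/581 = 4.43 L.
Step 1 — Adiabatic: TV^(γ−1) = const ⇒ T₂ = 267×(6.41)^0.667 = 921 K; PV^γ = const ⇒ P₂ = 12900 kPa.
ΔU = nCvΔT = 1.16×12.5×(921−267) = 9470 J.
Q = 0 for an adiabatic process, so W = −ΔU = -9470 J.
State after step 1: P = 12900 kPa, V = 0.691 L, T = 921 K.
Step 2 — Isochoric: V stays 0.691 L; P/T = const ⇒ T₂ = 813 K, P₂ = 11300 kPa.
W = 0 (no volume change).
ΔU = nCvΔT = 1.16×12.5×(813−921) = -1570 J.
Q = ΔU = -1570 J.
Net over both steps: W = -9470 J, Q = -1570 J, ΔU = 7900 J.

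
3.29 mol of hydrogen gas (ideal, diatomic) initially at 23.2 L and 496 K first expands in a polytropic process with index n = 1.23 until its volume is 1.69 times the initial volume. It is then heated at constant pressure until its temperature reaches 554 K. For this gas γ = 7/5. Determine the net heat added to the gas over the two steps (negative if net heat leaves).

P₁ = nRT₁/V₁ = 3.29×8.314×496/23.2 = 585 kPa.
Step 1 — Polytropic n=1.23: T₂ = T₁(V₁/V₂)^(n−1) = 496×(0.592)^0.23 = 440 K; P₂ = P₁(V₁/V₂)^n = 307 kPa.
W = (P₁V₁−P₂V₂)/(n−1) = (585×23.2−307×39.2)/0.23 = 6710 J.
ΔU = nCvΔT = 3.29×20.8×(440−496) = -3860 J.
Q = ΔU + W = 2850 J.
State after step 1: P = 307 kPa, V = 39.2 L, T = 440 K.
Step 2 — Isobaric: P stays 307 kPa; V/T = const ⇒ T₂ = 554 K, V₂ = 49.4 L.
W = PΔV = 307×(49.4−39.2) kPa·L = 3130 J.
ΔU = nCvΔT = 3.29×20.8×(554−440) = 7820 J.
Q = ΔU + W = nCpΔT = 11000 J.
Net over both steps: W = 9840 J, Q = 13800 J, ΔU = 3970 J.

13800 J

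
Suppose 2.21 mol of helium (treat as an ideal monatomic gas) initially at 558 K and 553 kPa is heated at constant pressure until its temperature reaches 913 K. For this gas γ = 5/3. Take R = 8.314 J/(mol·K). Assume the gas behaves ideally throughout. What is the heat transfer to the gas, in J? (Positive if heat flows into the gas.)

V₁ = nRT₁/P₁ = 2.21×8.314×558/553 = 18.5 L.
Isobaric: P stays 553 kPa; V/T = const ⇒ T₂ = 913 K, V₂ = 30.3 L.
W = PΔV = 553×(30.3−18.5) kPa·L = 6520 J.
ΔU = nCvΔT = 2.21×12.5×(913−558) = 9780 J.
Q = ΔU + W = nCpΔT = 16300 J.

16300 J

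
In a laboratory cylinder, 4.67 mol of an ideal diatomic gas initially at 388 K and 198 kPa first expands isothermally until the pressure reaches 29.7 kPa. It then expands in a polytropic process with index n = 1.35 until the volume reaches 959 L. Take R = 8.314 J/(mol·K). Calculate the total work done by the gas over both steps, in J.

37200 J

V₁ = nRT₁/P₁ = 4.67×8.314×388/198 = 76.1 L.
Step 1 — Isothermal: T stays 388 K; PV = const ⇒ V₂ = 507 L, P₂ = 29.7 kPa.
ΔU = 0 (ideal gas, T constant).
W = nRT ln(V₂/V₁) = 4.67×8.314×388×ln(6.67) = 28600 J.
Q = ΔU + W = 28600 J.
State after step 1: P = 29.7 kPa, V = 507 L, T = 388 K.
Step 2 — Polytropic n=1.35: T₂ = T₁(V₁/V₂)^(n−1) = 388×(0.529)^0.35 = 310 K; P₂ = P₁(V₁/V₂)^n = 12.6 kPa.
W = (P₁V₁−P₂V₂)/(n−1) = (29.7×507−12.6×959)/0.35 = 8600 J.
ΔU = nCvΔT = 4.67×20.8×(310−388) = -7530 J.
Q = ΔU + W = 1080 J.
Net over both steps: W = 37200 J, Q = 29700 J, ΔU = -7530 J.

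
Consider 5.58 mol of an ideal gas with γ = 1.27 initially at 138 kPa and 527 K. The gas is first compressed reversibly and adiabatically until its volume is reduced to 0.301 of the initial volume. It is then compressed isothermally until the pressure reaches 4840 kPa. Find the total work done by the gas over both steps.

V₁ = nRT₁/P₁ = 5.58×8.314×527/138 = 177 L.
Step 1 — Adiabatic: TV^(γ−1) = const ⇒ T₂ = 527×(3.32)^0.270 = 729 K; PV^γ = const ⇒ P₂ = 634 kPa.
ΔU = nCvΔT = 5.58×30.8×(729−527) = 34700 J.
Q = 0 for an adiabatic process, so W = −ΔU = -34700 J.
State after step 1: P = 634 kPa, V = 53.3 L, T = 729 K.
Step 2 — Isothermal: T stays 729 K; PV = const ⇒ V₂ = 6.99 L, P₂ = 4840 kPa.
ΔU = 0 (ideal gas, T constant).
W = nRT ln(V₂/V₁) = 5.58×8.314×729×ln(0.131) = -68700 J.
Q = ΔU + W = -68700 J.
Net over both steps: W = -103000 J, Q = -68700 J, ΔU = 34700 J.

-103000 J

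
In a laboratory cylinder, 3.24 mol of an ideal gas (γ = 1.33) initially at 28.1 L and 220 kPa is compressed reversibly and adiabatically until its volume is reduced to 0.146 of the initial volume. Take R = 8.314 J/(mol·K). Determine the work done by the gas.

-16600 J

T₁ = P₁V₁/(nR) = 220×28.1/(3.24×8.314) = 229 K.
Adiabatic: TV^(γ−1) = const ⇒ T₂ = 229×(6.85)^0.330 = 433 K; PV^γ = const ⇒ P₂ = 2840 kPa.
ΔU = nCvΔT = 3.24×25.2×(433−229) = 16600 J.
Q = 0 for an adiabatic process, so W = −ΔU = -16600 J.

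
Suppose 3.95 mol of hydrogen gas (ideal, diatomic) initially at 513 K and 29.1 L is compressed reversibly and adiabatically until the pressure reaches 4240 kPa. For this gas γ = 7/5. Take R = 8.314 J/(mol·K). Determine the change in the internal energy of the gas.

P₁ = nRT₁/V₁ = 3.95×8.314×513/29.1 = 579 kPa.
Adiabatic: T₂/T₁ = (P₂/P₁)^((γ−1)/γ) ⇒ T₂ = 513×(7.32)^0.286 = 906 K; V₂ = 7.02 L.
For an ideal gas ΔU = nCvΔT with Cv = (5/2)R = 20.8 J/(mol·K).
ΔU = 3.95×20.8×(906−513) = 32300 J.

32300 J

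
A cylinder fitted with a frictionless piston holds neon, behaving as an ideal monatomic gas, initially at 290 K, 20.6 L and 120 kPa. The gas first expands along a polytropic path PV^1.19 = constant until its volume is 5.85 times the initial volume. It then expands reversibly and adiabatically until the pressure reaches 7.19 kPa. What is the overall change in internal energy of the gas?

n = P₁V₁/(RT₁) = 120×20.6/(8.314×290) = 1.03 mol.
Step 1 — Polytropic n=1.19: T₂ = T₁(V₁/V₂)^(n−1) = 290×(0.171)^0.19 = 207 K; P₂ = P₁(V₁/V₂)^n = 14.7 kPa.
W = (P₁V₁−P₂V₂)/(n−1) = (120×20.6−14.7×121)/0.19 = 3710 J.
ΔU = nCvΔT = 1.03×12.5×(207−290) = -1060 J.
Q = ΔU + W = 2650 J.
State after step 1: P = 14.7 kPa, V = 121 L, T = 207 K.
Step 2 — Adiabatic: T₂/T₁ = (P₂/P₁)^((γ−1)/γ) ⇒ T₂ = 207×(0.490)^0.400 = 156 K; V₂ = 185 L.
ΔU = nCvΔT = 1.03×12.5×(156−207) = -658 J.
Q = 0 for an adiabatic process, so W = −ΔU = 658 J.
Net over both steps: W = 4370 J, Q = 2650 J, ΔU = -1710 J.

-1710 J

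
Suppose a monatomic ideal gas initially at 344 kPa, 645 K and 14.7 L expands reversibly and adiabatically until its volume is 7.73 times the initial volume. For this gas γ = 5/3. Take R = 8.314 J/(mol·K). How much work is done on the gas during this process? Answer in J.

-5640 J

n = P₁V₁/(RT₁) = 344×14.7/(8.314×645) = 0.943 mol.
Adiabatic: TV^(γ−1) = const ⇒ T₂ = 645×(0.129)^0.667 = 165 K; PV^γ = const ⇒ P₂ = 11.4 kPa.
ΔU = nCvΔT = 0.943×12.5×(165−645) = -5640 J.
Q = 0 for an adiabatic process, so W = −ΔU = 5640 J.
Work done on the gas = −W_by = -5640 J.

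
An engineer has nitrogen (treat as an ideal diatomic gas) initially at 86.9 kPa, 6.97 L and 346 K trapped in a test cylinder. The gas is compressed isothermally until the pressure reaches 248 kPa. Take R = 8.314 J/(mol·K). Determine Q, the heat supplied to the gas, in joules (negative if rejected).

n = P₁V₁/(RT₁) = 86.9×6.97/(8.314×346) = 0.211 mol.
Isothermal: T stays 346 K; PV = const ⇒ V₂ = 2.44 L, P₂ = 248 kPa.
ΔU = 0 (ideal gas, T constant).
W = nRT ln(V₂/V₁) = 0.211×8.314×346×ln(0.350) = -635 J.
Q = ΔU + W = -635 J.

-635 J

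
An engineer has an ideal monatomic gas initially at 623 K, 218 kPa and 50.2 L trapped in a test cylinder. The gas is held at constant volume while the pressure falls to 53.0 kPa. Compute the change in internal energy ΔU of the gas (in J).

-12400 J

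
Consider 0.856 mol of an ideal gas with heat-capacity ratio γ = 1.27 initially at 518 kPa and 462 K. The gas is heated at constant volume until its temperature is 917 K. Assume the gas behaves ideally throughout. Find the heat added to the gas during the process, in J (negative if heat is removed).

V₁ = nRT₁/P₁ = 0.856×8.314×462/518 = 6.35 L.
Isochoric: V stays 6.35 L; P/T = const ⇒ T₂ = 917 K, P₂ = 1030 kPa.
W = 0 (no volume change).
ΔU = nCvΔT = 0.856×30.8×(917−462) = 12000 J.
Q = ΔU = 12000 J.

12000 J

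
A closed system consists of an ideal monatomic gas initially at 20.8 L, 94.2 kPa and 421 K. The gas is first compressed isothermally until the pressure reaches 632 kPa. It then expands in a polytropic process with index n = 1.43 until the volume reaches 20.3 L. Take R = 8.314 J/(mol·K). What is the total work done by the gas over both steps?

-1200 J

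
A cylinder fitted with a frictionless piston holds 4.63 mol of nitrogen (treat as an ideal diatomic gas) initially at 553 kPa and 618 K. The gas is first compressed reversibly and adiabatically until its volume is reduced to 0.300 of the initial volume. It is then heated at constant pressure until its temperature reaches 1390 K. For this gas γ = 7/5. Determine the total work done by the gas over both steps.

V₁ = nRT₁/P₁ = 4.63×8.314×618/553 = 43.0 L.
Step 1 — Adiabatic: TV^(γ−1) = const ⇒ T₂ = 618×(3.33)^0.400 = 1000 K; PV^γ = const ⇒ P₂ = 2980 kPa.
ΔU = nCvΔT = 4.63×20.8×(1000−618) = 36800 J.
Q = 0 for an adiabatic process, so W = −ΔU = -36800 J.
State after step 1: P = 2980 kPa, V = 12.9 L, T = 1000 K.
Step 2 — Isobaric: P stays 2980 kPa; V/T = const ⇒ T₂ = 1390 K, V₂ = 17.9 L.
W = PΔV = 2980×(17.9−12.9) kPa·L = 15000 J.
ΔU = nCvΔT = 4.63×20.8×(1390−1000) = 37500 J.
Q = ΔU + W = nCpΔT = 52500 J.
Net over both steps: W = -21800 J, Q = 52500 J, ΔU = 74300 J.

-21800 J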